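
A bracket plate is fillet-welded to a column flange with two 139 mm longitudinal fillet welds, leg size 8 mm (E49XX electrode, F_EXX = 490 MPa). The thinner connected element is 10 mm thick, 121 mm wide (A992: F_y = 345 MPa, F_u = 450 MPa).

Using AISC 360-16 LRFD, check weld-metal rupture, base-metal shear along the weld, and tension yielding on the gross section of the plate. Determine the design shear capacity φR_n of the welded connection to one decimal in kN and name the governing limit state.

Weld metal: throat = 0.707×8 = 5.656 mm, L = 2×139 = 278 mm. φR_n = 0.75 × 0.6 × 490 × 5.656 × 278 = 346.7 kN.
Base metal shear (10 mm plate): yield φR_n = 1.0×0.6×345×10×278 = 575.5 kN; rupture φR_n = 0.75×0.6×450×10×278 = 563.0 kN; take 563.0 kN (rupture).
Tension yield (gross): A_g = 121×10 = 1210 mm². φR_n = 0.90 × 345 × 1210 = 375.7 kN.
Governing: min(346.7, 563.0, 375.7) = 346.7 kN → weld metal.

346.7 kN (weld metal governs)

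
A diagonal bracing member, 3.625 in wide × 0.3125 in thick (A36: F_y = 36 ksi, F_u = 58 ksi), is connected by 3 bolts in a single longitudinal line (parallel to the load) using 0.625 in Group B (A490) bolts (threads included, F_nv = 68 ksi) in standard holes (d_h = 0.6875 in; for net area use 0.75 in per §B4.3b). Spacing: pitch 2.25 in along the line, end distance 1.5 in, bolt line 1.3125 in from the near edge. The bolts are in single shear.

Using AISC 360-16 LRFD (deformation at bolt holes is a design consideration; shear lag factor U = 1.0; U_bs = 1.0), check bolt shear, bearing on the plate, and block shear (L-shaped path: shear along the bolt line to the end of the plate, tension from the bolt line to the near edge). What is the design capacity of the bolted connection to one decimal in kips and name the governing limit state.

Bolt shear: A_b = π(0.625)²/4 = 0.3068 in². φR_n = 0.75 × 68 × 0.3068 × 3 × 1 = 46.9 kips.
Bearing (0.3125 in plate, F_u = 58 ksi): end bolts L_c = 1.5 − 0.6875/2 = 1.15625, R_n = min(1.2×1.15625×0.3125×58, 2.4×0.625×0.3125×58) = 25.148 kips/bolt; interior L_c = 2.25 − 0.6875 = 1.5625, R_n = 27.188 kips/bolt. φR_n = 0.75 × (1×25.148 + 2×27.188) = 59.6 kips.
Block shear: shear path 1×[1.5+2×2.25] = 1×6 in, A_gv = 1.875, A_nv = 1×(6 − 2.5×0.75)×0.3125 = 1.2891 in²; tension to near edge: (1.3125 − 0.5×0.75)×0.3125 = 0.29297 in². R_n = min(0.6×58×1.2891, 0.6×36×1.875) + 1.0×58×0.29297 = min(44.861, 40.5) + 16.992 = 57.492 kips. φR_n = 0.75 × 57.492 = 43.1 kips.
Governing: min(46.9, 59.6, 43.1) = 43.1 kips → block shear.

43.1 kips (block shear governs)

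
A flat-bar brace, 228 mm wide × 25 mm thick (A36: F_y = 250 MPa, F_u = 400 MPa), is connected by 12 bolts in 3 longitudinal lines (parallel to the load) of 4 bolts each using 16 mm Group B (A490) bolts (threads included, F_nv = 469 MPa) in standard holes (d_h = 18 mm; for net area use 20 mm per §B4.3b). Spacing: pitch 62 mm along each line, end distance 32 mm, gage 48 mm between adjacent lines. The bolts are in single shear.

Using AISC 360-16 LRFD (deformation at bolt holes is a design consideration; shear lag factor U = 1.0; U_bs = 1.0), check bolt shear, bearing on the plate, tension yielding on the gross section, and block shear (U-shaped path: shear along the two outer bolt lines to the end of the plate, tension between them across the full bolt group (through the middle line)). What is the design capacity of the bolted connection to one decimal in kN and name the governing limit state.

848.7 kN (bolt shear governs)

Bolt shear: A_b = π(16)²/4 = 201.06 mm². φR_n = 0.75 × 469 × 201.06 × 12 × 1 = 848.7 kN.
Bearing (25 mm plate, F_u = 400 MPa): end bolts L_c = 32 − 18/2 = 23, R_n = min(1.2×23×25×400, 2.4×16×25×400) = 276 kN/bolt; interior L_c = 62 − 18 = 44, R_n = 384 kN/bolt. φR_n = 0.75 × (3×276 + 9×384) = 3213.0 kN.
Tension yield (gross): A_g = 228×25 = 5700 mm². φR_n = 0.90 × 250 × 5700 = 1282.5 kN.
Block shear: shear path 2×[32+3×62] = 2×218 mm, A_gv = 10900, A_nv = 2×(218 − 3.5×20)×25 = 7400 mm²; tension across gage: (96 − 2×20)×25 = 1400 mm². R_n = min(0.6×400×7400, 0.6×250×10900) + 1.0×400×1400 = min(1776, 1635) + 560 = 2195 kN. φR_n = 0.75 × 2195 = 1646.3 kN.
Governing: min(848.7, 3213.0, 1282.5, 1646.3) = 848.7 kN → bolt shear.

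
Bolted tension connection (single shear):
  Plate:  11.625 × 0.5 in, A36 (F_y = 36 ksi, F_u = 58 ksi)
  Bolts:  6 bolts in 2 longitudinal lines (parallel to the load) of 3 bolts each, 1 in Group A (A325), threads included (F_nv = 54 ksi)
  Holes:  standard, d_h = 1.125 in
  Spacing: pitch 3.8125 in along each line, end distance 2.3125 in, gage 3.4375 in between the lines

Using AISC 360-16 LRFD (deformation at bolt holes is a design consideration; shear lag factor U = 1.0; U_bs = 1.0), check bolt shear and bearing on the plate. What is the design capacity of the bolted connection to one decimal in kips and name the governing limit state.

Bolt shear: A_b = π(1)²/4 = 0.7854 in². φR_n = 0.75 × 54 × 0.7854 × 6 × 1 = 190.9 kips.
Bearing (0.5 in plate, F_u = 58 ksi): end bolts L_c = 2.3125 − 1.125/2 = 1.75, R_n = min(1.2×1.75×0.5×58, 2.4×1×0.5×58) = 60.9 kips/bolt; interior L_c = 3.8125 − 1.125 = 2.6875, R_n = 69.6 kips/bolt. φR_n = 0.75 × (2×60.9 + 4×69.6) = 300.2 kips.
Governing: min(190.9, 300.2) = 190.9 kips → bolt shear.

190.9 kips (bolt shear governs)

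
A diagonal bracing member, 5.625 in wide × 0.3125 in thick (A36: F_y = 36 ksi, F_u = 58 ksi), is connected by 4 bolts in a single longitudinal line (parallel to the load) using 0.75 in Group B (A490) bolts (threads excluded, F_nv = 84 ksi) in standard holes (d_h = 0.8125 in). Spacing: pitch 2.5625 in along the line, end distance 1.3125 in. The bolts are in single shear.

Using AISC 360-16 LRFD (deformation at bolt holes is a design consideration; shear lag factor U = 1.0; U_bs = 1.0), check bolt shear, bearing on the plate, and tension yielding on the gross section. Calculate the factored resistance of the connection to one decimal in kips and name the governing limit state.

Bolt shear: A_b = π(0.75)²/4 = 0.44179 in². φR_n = 0.75 × 84 × 0.44179 × 4 × 1 = 111.3 kips.
Bearing (0.3125 in plate, F_u = 58 ksi): end bolts L_c = 1.3125 − 0.8125/2 = 0.90625, R_n = min(1.2×0.90625×0.3125×58, 2.4×0.75×0.3125×58) = 19.711 kips/bolt; interior L_c = 2.5625 − 0.8125 = 1.75, R_n = 32.625 kips/bolt. φR_n = 0.75 × (1×19.711 + 3×32.625) = 88.2 kips.
Tension yield (gross): A_g = 5.625×0.3125 = 1.7578 in². φR_n = 0.90 × 36 × 1.7578 = 57.0 kips.
Governing: min(111.3, 88.2, 57.0) = 57.0 kips → gross-section yield.

57.0 kips (gross-section yield governs)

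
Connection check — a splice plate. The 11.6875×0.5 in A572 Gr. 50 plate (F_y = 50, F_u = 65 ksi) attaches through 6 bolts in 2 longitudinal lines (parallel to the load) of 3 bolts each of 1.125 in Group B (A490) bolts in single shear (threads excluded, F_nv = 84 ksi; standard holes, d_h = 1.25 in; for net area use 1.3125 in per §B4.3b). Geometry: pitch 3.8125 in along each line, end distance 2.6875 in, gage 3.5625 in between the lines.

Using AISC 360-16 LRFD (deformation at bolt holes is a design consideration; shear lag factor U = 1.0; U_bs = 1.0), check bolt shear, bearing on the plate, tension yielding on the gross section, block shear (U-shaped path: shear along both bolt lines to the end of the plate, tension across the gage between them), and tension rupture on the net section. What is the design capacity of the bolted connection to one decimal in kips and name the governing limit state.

Bolt shear: A_b = π(1.125)²/4 = 0.99402 in². φR_n = 0.75 × 84 × 0.99402 × 6 × 1 = 375.7 kips.
Bearing (0.5 in plate, F_u = 65 ksi): end bolts L_c = 2.6875 − 1.25/2 = 2.0625, R_n = min(1.2×2.0625×0.5×65, 2.4×1.125×0.5×65) = 80.438 kips/bolt; interior L_c = 3.8125 − 1.25 = 2.5625, R_n = 87.75 kips/bolt. φR_n = 0.75 × (2×80.438 + 4×87.75) = 383.9 kips.
Tension yield (gross): A_g = 11.6875×0.5 = 5.8438 in². φR_n = 0.90 × 50 × 5.8438 = 263.0 kips.
Block shear: shear path 2×[2.6875+2×3.8125] = 2×10.3125 in, A_gv = 10.313, A_nv = 2×(10.3125 − 2.5×1.3125)×0.5 = 7.0313 in²; tension across gage: (3.5625 − 1×1.3125)×0.5 = 1.125 in². R_n = min(0.6×65×7.0313, 0.6×50×10.313) + 1.0×65×1.125 = min(274.22, 309.39) + 73.125 = 347.35 kips. φR_n = 0.75 × 347.35 = 260.5 kips.
Tension rupture (net): A_n = (11.6875 − 2×1.3125)×0.5 = 4.5313 in² (U = 1.0, A_e = A_n). φR_n = 0.75 × 65 × 4.5313 = 220.9 kips.
Governing: min(375.7, 383.9, 263.0, 260.5, 220.9) = 220.9 kips → net-section rupture.

220.9 kips (net-section rupture governs)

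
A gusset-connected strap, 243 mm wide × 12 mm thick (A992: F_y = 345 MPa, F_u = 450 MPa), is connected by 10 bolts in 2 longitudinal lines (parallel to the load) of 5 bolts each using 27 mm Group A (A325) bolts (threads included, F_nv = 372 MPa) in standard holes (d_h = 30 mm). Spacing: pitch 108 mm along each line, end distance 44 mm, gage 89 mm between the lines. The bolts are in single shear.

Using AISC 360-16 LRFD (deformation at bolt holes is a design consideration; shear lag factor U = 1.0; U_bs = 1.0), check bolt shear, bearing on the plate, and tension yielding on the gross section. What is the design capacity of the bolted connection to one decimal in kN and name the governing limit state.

Bolt shear: A_b = π(27)²/4 = 572.56 mm². φR_n = 0.75 × 372 × 572.56 × 10 × 1 = 1597.4 kN.
Bearing (12 mm plate, F_u = 450 MPa): end bolts L_c = 44 − 30/2 = 29, R_n = min(1.2×29×12×450, 2.4×27×12×450) = 187.92 kN/bolt; interior L_c = 108 − 30 = 78, R_n = 349.92 kN/bolt. φR_n = 0.75 × (2×187.92 + 8×349.92) = 2381.4 kN.
Tension yield (gross): A_g = 243×12 = 2916 mm². φR_n = 0.90 × 345 × 2916 = 905.4 kN.
Governing: min(1597.4, 2381.4, 905.4) = 905.4 kN → gross-section yield.

905.4 kN (gross-section yield governs)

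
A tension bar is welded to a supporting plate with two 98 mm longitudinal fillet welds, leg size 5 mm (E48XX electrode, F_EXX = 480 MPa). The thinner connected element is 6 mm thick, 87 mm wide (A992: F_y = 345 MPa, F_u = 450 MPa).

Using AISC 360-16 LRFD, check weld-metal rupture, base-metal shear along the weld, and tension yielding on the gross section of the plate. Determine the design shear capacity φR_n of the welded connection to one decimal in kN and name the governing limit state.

149.7 kN (weld metal governs)

Weld metal: throat = 0.707×5 = 3.535 mm, L = 2×98 = 196 mm. φR_n = 0.75 × 0.6 × 480 × 3.535 × 196 = 149.7 kN.
Base metal shear (6 mm plate): yield φR_n = 1.0×0.6×345×6×196 = 243.4 kN; rupture φR_n = 0.75×0.6×450×6×196 = 238.1 kN; take 238.1 kN (rupture).
Tension yield (gross): A_g = 87×6 = 522 mm². φR_n = 0.90 × 345 × 522 = 162.1 kN.
Governing: min(149.7, 238.1, 162.1) = 149.7 kN → weld metal.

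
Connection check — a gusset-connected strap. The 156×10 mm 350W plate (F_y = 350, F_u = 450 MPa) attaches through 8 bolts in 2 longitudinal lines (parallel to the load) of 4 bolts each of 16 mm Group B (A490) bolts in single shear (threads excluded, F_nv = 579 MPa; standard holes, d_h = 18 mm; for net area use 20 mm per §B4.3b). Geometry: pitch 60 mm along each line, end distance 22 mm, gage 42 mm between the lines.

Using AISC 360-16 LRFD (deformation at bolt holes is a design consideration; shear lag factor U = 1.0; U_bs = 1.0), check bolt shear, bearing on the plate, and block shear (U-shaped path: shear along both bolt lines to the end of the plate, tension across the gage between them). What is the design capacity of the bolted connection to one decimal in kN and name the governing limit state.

Bolt shear: A_b = π(16)²/4 = 201.06 mm². φR_n = 0.75 × 579 × 201.06 × 8 × 1 = 698.5 kN.
Bearing (10 mm plate, F_u = 450 MPa): end bolts L_c = 22 − 18/2 = 13, R_n = min(1.2×13×10×450, 2.4×16×10×450) = 70.2 kN/bolt; interior L_c = 60 − 18 = 42, R_n = 172.8 kN/bolt. φR_n = 0.75 × (2×70.2 + 6×172.8) = 882.9 kN.
Block shear: shear path 2×[22+3×60] = 2×202 mm, A_gv = 4040, A_nv = 2×(202 − 3.5×20)×10 = 2640 mm²; tension across gage: (42 − 1×20)×10 = 220 mm². R_n = min(0.6×450×2640, 0.6×350×4040) + 1.0×450×220 = min(712.8, 848.4) + 99 = 811.8 kN. φR_n = 0.75 × 811.8 = 608.9 kN.
Governing: min(698.5, 882.9, 608.9) = 608.9 kN → block shear.

608.9 kN (block shear governs)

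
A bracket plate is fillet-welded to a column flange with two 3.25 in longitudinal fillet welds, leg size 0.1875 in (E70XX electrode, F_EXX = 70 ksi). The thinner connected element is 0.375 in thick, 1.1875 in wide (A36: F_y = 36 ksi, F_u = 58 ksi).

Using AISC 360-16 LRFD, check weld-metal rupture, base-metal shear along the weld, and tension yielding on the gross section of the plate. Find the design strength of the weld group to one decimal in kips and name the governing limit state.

14.4 kips (gross-section yield governs)

Weld metal: throat = 0.707×0.1875 = 0.13256 in, L = 2×3.25 = 6.5 in. φR_n = 0.75 × 0.6 × 70 × 0.13256 × 6.5 = 27.1 kips.
Base metal shear (0.375 in plate): yield φR_n = 1.0×0.6×36×0.375×6.5 = 52.7 kips; rupture φR_n = 0.75×0.6×58×0.375×6.5 = 63.6 kips; take 52.7 kips (yield).
Tension yield (gross): A_g = 1.1875×0.375 = 0.44531 in². φR_n = 0.90 × 36 × 0.44531 = 14.4 kips.
Governing: min(27.1, 52.7, 14.4) = 14.4 kips → gross-section yield.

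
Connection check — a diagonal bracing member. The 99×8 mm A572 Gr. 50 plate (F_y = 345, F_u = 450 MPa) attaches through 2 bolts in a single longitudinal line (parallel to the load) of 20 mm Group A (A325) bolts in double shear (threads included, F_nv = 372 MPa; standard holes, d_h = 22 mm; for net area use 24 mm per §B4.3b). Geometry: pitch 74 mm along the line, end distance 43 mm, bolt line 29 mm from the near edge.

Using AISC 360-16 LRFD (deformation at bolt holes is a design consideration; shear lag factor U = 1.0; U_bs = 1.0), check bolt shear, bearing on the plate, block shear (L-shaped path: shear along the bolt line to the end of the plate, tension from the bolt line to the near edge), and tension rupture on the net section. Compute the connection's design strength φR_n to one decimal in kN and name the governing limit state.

Bolt shear: A_b = π(20)²/4 = 314.16 mm². φR_n = 0.75 × 372 × 314.16 × 2 × 2 = 350.6 kN.
Bearing (8 mm plate, F_u = 450 MPa): end bolts L_c = 43 − 22/2 = 32, R_n = min(1.2×32×8×450, 2.4×20×8×450) = 138.24 kN/bolt; interior L_c = 74 − 22 = 52, R_n = 172.8 kN/bolt. φR_n = 0.75 × (1×138.24 + 1×172.8) = 233.3 kN.
Block shear: shear path 1×[43+1×74] = 1×117 mm, A_gv = 936, A_nv = 1×(117 − 1.5×24)×8 = 648 mm²; tension to near edge: (29 − 0.5×24)×8 = 136 mm². R_n = min(0.6×450×648, 0.6×345×936) + 1.0×450×136 = min(174.96, 193.75) + 61.2 = 236.16 kN. φR_n = 0.75 × 236.16 = 177.1 kN.
Tension rupture (net): A_n = (99 − 1×24)×8 = 600 mm² (U = 1.0, A_e = A_n). φR_n = 0.75 × 450 × 600 = 202.5 kN.
Governing: min(350.6, 233.3, 177.1, 202.5) = 177.1 kN → block shear.

177.1 kN (block shear governs)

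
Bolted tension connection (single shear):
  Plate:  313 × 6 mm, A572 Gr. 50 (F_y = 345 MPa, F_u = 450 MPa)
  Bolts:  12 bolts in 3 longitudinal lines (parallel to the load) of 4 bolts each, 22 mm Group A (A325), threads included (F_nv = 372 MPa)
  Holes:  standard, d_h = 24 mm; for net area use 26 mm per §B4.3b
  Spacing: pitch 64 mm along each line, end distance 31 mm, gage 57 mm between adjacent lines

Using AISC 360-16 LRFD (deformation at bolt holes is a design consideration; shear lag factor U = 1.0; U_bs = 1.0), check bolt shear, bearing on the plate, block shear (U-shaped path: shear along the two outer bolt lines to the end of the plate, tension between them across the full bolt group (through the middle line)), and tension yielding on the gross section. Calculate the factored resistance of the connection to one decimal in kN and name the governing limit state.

Bolt shear: A_b = π(22)²/4 = 380.13 mm². φR_n = 0.75 × 372 × 380.13 × 12 × 1 = 1272.7 kN.
Bearing (6 mm plate, F_u = 450 MPa): end bolts L_c = 31 − 24/2 = 19, R_n = min(1.2×19×6×450, 2.4×22×6×450) = 61.56 kN/bolt; interior L_c = 64 − 24 = 40, R_n = 129.6 kN/bolt. φR_n = 0.75 × (3×61.56 + 9×129.6) = 1013.3 kN.
Block shear: shear path 2×[31+3×64] = 2×223 mm, A_gv = 2676, A_nv = 2×(223 − 3.5×26)×6 = 1584 mm²; tension across gage: (114 − 2×26)×6 = 372 mm². R_n = min(0.6×450×1584, 0.6×345×2676) + 1.0×450×372 = min(427.68, 553.93) + 167.4 = 595.08 kN. φR_n = 0.75 × 595.08 = 446.3 kN.
Tension yield (gross): A_g = 313×6 = 1878 mm². φR_n = 0.90 × 345 × 1878 = 583.1 kN.
Governing: min(1272.7, 1013.3, 446.3, 583.1) = 446.3 kN → block shear.

446.3 kN (block shear governs)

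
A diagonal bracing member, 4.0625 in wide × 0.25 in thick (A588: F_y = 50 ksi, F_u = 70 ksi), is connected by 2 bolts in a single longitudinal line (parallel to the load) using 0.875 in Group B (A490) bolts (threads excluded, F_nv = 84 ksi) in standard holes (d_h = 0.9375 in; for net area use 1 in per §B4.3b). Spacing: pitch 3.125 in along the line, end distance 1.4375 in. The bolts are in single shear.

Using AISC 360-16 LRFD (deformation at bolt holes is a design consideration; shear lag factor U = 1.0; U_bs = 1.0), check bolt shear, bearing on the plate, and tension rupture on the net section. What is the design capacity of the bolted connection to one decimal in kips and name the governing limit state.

40.2 kips (net-section rupture governs)

Bolt shear: A_b = π(0.875)²/4 = 0.60132 in². φR_n = 0.75 × 84 × 0.60132 × 2 × 1 = 75.8 kips.
Bearing (0.25 in plate, F_u = 70 ksi): end bolts L_c = 1.4375 − 0.9375/2 = 0.96875, R_n = min(1.2×0.96875×0.25×70, 2.4×0.875×0.25×70) = 20.344 kips/bolt; interior L_c = 3.125 − 0.9375 = 2.1875, R_n = 36.75 kips/bolt. φR_n = 0.75 × (1×20.344 + 1×36.75) = 42.8 kips.
Tension rupture (net): A_n = (4.0625 − 1×1)×0.25 = 0.76563 in² (U = 1.0, A_e = A_n). φR_n = 0.75 × 70 × 0.76563 = 40.2 kips.
Governing: min(75.8, 42.8, 40.2) = 40.2 kips → net-section rupture.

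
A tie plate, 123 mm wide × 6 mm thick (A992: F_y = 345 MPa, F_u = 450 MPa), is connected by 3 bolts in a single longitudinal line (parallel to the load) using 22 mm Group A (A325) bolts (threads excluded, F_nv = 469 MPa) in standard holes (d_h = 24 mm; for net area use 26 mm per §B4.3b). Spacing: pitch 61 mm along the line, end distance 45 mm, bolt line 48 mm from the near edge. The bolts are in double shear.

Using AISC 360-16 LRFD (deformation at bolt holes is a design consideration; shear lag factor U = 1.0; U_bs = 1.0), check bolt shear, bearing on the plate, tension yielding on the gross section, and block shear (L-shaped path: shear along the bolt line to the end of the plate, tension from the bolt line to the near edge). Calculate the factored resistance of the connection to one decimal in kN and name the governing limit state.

194.8 kN (block shear governs)

Bolt shear: A_b = π(22)²/4 = 380.13 mm². φR_n = 0.75 × 469 × 380.13 × 3 × 2 = 802.3 kN.
Bearing (6 mm plate, F_u = 450 MPa): end bolts L_c = 45 − 24/2 = 33, R_n = min(1.2×33×6×450, 2.4×22×6×450) = 106.92 kN/bolt; interior L_c = 61 − 24 = 37, R_n = 119.88 kN/bolt. φR_n = 0.75 × (1×106.92 + 2×119.88) = 260.0 kN.
Tension yield (gross): A_g = 123×6 = 738 mm². φR_n = 0.90 × 345 × 738 = 229.1 kN.
Block shear: shear path 1×[45+2×61] = 1×167 mm, A_gv = 1002, A_nv = 1×(167 − 2.5×26)×6 = 612 mm²; tension to near edge: (48 − 0.5×26)×6 = 210 mm². R_n = min(0.6×450×612, 0.6×345×1002) + 1.0×450×210 = min(165.24, 207.41) + 94.5 = 259.74 kN. φR_n = 0.75 × 259.74 = 194.8 kN.
Governing: min(802.3, 260.0, 229.1, 194.8) = 194.8 kN → block shear.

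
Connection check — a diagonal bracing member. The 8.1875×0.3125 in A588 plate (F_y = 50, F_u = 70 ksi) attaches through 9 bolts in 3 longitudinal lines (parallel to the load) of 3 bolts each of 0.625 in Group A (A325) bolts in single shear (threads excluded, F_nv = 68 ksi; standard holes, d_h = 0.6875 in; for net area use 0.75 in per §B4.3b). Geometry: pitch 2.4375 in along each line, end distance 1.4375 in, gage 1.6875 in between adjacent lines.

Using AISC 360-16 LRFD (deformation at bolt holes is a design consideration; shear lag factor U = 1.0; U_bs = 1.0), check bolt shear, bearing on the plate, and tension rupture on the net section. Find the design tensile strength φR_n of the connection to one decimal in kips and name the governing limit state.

Bolt shear: A_b = π(0.625)²/4 = 0.3068 in². φR_n = 0.75 × 68 × 0.3068 × 9 × 1 = 140.8 kips.
Bearing (0.3125 in plate, F_u = 70 ksi): end bolts L_c = 1.4375 − 0.6875/2 = 1.09375, R_n = min(1.2×1.09375×0.3125×70, 2.4×0.625×0.3125×70) = 28.711 kips/bolt; interior L_c = 2.4375 − 0.6875 = 1.75, R_n = 32.813 kips/bolt. φR_n = 0.75 × (3×28.711 + 6×32.813) = 212.3 kips.
Tension rupture (net): A_n = (8.1875 − 3×0.75)×0.3125 = 1.8555 in² (U = 1.0, A_e = A_n). φR_n = 0.75 × 70 × 1.8555 = 97.4 kips.
Governing: min(140.8, 212.3, 97.4) = 97.4 kips → net-section rupture.

97.4 kips (net-section rupture governs)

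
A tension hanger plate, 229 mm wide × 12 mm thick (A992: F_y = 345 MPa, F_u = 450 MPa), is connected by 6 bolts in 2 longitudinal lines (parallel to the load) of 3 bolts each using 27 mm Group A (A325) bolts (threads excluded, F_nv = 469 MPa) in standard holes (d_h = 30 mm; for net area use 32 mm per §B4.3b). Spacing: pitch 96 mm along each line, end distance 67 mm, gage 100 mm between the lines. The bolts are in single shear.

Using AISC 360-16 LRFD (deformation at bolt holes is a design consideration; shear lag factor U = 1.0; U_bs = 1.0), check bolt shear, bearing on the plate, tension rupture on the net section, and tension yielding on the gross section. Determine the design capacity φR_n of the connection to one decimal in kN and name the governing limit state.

668.3 kN (net-section rupture governs)

Bolt shear: A_b = π(27)²/4 = 572.56 mm². φR_n = 0.75 × 469 × 572.56 × 6 × 1 = 1208.4 kN.
Bearing (12 mm plate, F_u = 450 MPa): end bolts L_c = 67 − 30/2 = 52, R_n = min(1.2×52×12×450, 2.4×27×12×450) = 336.96 kN/bolt; interior L_c = 96 − 30 = 66, R_n = 349.92 kN/bolt. φR_n = 0.75 × (2×336.96 + 4×349.92) = 1555.2 kN.
Tension rupture (net): A_n = (229 − 2×32)×12 = 1980 mm² (U = 1.0, A_e = A_n). φR_n = 0.75 × 450 × 1980 = 668.3 kN.
Tension yield (gross): A_g = 229×12 = 2748 mm². φR_n = 0.90 × 345 × 2748 = 853.3 kN.
Governing: min(1208.4, 1555.2, 668.3, 853.3) = 668.3 kN → net-section rupture.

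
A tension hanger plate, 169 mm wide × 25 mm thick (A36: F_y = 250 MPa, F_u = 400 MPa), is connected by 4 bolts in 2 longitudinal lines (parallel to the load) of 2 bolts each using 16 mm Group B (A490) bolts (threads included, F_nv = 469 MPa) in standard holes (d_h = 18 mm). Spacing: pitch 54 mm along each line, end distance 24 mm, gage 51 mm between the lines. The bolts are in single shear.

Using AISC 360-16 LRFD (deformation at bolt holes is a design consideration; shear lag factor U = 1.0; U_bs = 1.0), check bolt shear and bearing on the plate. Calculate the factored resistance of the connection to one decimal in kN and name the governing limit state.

Bolt shear: A_b = π(16)²/4 = 201.06 mm². φR_n = 0.75 × 469 × 201.06 × 4 × 1 = 282.9 kN.
Bearing (25 mm plate, F_u = 400 MPa): end bolts L_c = 24 − 18/2 = 15, R_n = min(1.2×15×25×400, 2.4×16×25×400) = 180 kN/bolt; interior L_c = 54 − 18 = 36, R_n = 384 kN/bolt. φR_n = 0.75 × (2×180 + 2×384) = 846.0 kN.
Governing: min(282.9, 846.0) = 282.9 kN → bolt shear.

282.9 kN (bolt shear governs)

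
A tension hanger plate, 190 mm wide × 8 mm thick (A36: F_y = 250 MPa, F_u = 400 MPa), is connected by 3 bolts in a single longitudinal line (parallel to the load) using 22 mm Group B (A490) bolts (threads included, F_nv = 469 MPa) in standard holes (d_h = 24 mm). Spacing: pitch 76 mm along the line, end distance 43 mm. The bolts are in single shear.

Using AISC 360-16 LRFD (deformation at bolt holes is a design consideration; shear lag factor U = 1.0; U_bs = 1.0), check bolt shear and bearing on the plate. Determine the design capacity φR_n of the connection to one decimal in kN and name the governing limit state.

342.7 kN (bearing governs)

Bolt shear: A_b = π(22)²/4 = 380.13 mm². φR_n = 0.75 × 469 × 380.13 × 3 × 1 = 401.1 kN.
Bearing (8 mm plate, F_u = 400 MPa): end bolts L_c = 43 − 24/2 = 31, R_n = min(1.2×31×8×400, 2.4×22×8×400) = 119.04 kN/bolt; interior L_c = 76 − 24 = 52, R_n = 168.96 kN/bolt. φR_n = 0.75 × (1×119.04 + 2×168.96) = 342.7 kN.
Governing: min(401.1, 342.7) = 342.7 kN → bearing.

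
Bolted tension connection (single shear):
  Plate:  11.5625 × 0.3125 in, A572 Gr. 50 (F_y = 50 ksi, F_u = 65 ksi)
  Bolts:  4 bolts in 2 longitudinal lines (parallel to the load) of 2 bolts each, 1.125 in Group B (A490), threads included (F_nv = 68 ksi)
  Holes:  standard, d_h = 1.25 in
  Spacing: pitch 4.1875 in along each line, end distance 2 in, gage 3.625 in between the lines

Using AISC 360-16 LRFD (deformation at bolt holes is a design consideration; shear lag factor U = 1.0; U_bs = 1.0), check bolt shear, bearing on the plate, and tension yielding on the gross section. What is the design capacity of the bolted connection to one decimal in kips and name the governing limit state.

132.5 kips (bearing governs)

Bolt shear: A_b = π(1.125)²/4 = 0.99402 in². φR_n = 0.75 × 68 × 0.99402 × 4 × 1 = 202.8 kips.
Bearing (0.3125 in plate, F_u = 65 ksi): end bolts L_c = 2 − 1.25/2 = 1.375, R_n = min(1.2×1.375×0.3125×65, 2.4×1.125×0.3125×65) = 33.516 kips/bolt; interior L_c = 4.1875 − 1.25 = 2.9375, R_n = 54.844 kips/bolt. φR_n = 0.75 × (2×33.516 + 2×54.844) = 132.5 kips.
Tension yield (gross): A_g = 11.5625×0.3125 = 3.6133 in². φR_n = 0.90 × 50 × 3.6133 = 162.6 kips.
Governing: min(202.8, 132.5, 162.6) = 132.5 kips → bearing.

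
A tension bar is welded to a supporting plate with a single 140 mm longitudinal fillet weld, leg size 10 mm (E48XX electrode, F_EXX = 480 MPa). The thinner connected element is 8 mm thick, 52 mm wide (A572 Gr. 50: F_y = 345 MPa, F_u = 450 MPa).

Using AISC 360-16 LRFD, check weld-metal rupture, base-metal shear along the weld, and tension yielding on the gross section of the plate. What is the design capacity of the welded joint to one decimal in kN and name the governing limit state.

Weld metal: throat = 0.707×10 = 7.07 mm, L = 140 mm. φR_n = 0.75 × 0.6 × 480 × 7.07 × 140 = 213.8 kN.
Base metal shear (8 mm plate): yield φR_n = 1.0×0.6×345×8×140 = 231.8 kN; rupture φR_n = 0.75×0.6×450×8×140 = 226.8 kN; take 226.8 kN (rupture).
Tension yield (gross): A_g = 52×8 = 416 mm². φR_n = 0.90 × 345 × 416 = 129.2 kN.
Governing: min(213.8, 226.8, 129.2) = 129.2 kN → gross-section yield.

129.2 kN (gross-section yield governs)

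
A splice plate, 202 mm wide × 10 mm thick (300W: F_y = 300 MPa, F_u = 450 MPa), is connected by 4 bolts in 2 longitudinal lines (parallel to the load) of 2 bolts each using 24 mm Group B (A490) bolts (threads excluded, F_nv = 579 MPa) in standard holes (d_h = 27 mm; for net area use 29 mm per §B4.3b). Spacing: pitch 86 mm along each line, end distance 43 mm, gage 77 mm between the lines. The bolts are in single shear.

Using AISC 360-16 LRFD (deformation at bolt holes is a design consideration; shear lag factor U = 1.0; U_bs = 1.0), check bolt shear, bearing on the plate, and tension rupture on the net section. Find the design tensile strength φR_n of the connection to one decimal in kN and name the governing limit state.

Bolt shear: A_b = π(24)²/4 = 452.39 mm². φR_n = 0.75 × 579 × 452.39 × 4 × 1 = 785.8 kN.
Bearing (10 mm plate, F_u = 450 MPa): end bolts L_c = 43 − 27/2 = 29.5, R_n = min(1.2×29.5×10×450, 2.4×24×10×450) = 159.3 kN/bolt; interior L_c = 86 − 27 = 59, R_n = 259.2 kN/bolt. φR_n = 0.75 × (2×159.3 + 2×259.2) = 627.8 kN.
Tension rupture (net): A_n = (202 − 2×29)×10 = 1440 mm² (U = 1.0, A_e = A_n). φR_n = 0.75 × 450 × 1440 = 486.0 kN.
Governing: min(785.8, 627.8, 486.0) = 486.0 kN → net-section rupture.

486.0 kN (net-section rupture governs)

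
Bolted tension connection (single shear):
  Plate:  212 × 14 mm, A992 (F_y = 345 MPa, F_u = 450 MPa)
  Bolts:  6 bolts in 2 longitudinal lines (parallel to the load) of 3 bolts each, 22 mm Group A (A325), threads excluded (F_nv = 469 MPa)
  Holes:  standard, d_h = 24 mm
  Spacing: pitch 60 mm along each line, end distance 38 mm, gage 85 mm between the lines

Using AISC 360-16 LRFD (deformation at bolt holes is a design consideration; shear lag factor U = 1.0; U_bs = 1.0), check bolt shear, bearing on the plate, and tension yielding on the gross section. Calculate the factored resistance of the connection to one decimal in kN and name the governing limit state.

802.3 kN (bolt shear governs)

Bolt shear: A_b = π(22)²/4 = 380.13 mm². φR_n = 0.75 × 469 × 380.13 × 6 × 1 = 802.3 kN.
Bearing (14 mm plate, F_u = 450 MPa): end bolts L_c = 38 − 24/2 = 26, R_n = min(1.2×26×14×450, 2.4×22×14×450) = 196.56 kN/bolt; interior L_c = 60 − 24 = 36, R_n = 272.16 kN/bolt. φR_n = 0.75 × (2×196.56 + 4×272.16) = 1111.3 kN.
Tension yield (gross): A_g = 212×14 = 2968 mm². φR_n = 0.90 × 345 × 2968 = 921.6 kN.
Governing: min(802.3, 1111.3, 921.6) = 802.3 kN → bolt shear.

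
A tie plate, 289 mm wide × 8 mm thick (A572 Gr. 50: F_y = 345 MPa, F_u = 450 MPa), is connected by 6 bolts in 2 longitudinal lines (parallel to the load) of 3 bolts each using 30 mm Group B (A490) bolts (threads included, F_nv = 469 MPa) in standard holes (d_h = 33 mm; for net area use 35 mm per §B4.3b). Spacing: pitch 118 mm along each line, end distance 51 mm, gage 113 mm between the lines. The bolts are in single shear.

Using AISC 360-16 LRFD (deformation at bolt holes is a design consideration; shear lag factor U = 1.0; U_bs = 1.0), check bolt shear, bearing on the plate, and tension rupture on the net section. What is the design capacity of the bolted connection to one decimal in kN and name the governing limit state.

Bolt shear: A_b = π(30)²/4 = 706.86 mm². φR_n = 0.75 × 469 × 706.86 × 6 × 1 = 1491.8 kN.
Bearing (8 mm plate, F_u = 450 MPa): end bolts L_c = 51 − 33/2 = 34.5, R_n = min(1.2×34.5×8×450, 2.4×30×8×450) = 149.04 kN/bolt; interior L_c = 118 − 33 = 85, R_n = 259.2 kN/bolt. φR_n = 0.75 × (2×149.04 + 4×259.2) = 1001.2 kN.
Tension rupture (net): A_n = (289 − 2×35)×8 = 1752 mm² (U = 1.0, A_e = A_n). φR_n = 0.75 × 450 × 1752 = 591.3 kN.
Governing: min(1491.8, 1001.2, 591.3) = 591.3 kN → net-section rupture.

591.3 kN (net-section rupture governs)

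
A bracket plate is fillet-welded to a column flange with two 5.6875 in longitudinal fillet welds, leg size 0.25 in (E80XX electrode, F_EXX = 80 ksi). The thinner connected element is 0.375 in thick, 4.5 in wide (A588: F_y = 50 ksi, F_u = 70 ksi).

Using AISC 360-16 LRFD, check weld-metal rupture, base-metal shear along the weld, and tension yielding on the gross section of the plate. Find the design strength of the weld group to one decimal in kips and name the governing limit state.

Weld metal: throat = 0.707×0.25 = 0.17675 in, L = 2×5.6875 = 11.375 in. φR_n = 0.75 × 0.6 × 80 × 0.17675 × 11.375 = 72.4 kips.
Base metal shear (0.375 in plate): yield φR_n = 1.0×0.6×50×0.375×11.375 = 128.0 kips; rupture φR_n = 0.75×0.6×70×0.375×11.375 = 134.4 kips; take 128.0 kips (yield).
Tension yield (gross): A_g = 4.5×0.375 = 1.6875 in². φR_n = 0.90 × 50 × 1.6875 = 75.9 kips.
Governing: min(72.4, 128.0, 75.9) = 72.4 kips → weld metal.

72.4 kips (weld metal governs)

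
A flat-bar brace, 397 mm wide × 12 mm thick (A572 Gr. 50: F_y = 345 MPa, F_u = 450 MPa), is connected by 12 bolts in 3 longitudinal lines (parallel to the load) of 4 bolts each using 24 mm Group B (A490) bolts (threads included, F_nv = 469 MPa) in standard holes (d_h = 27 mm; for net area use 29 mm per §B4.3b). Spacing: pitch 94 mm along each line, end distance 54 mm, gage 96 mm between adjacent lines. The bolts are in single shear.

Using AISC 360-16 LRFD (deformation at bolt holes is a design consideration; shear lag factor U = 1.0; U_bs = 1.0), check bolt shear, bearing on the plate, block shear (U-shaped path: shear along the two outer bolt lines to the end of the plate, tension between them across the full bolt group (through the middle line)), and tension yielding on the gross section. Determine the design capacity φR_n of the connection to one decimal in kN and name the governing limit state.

Bolt shear: A_b = π(24)²/4 = 452.39 mm². φR_n = 0.75 × 469 × 452.39 × 12 × 1 = 1909.5 kN.
Bearing (12 mm plate, F_u = 450 MPa): end bolts L_c = 54 − 27/2 = 40.5, R_n = min(1.2×40.5×12×450, 2.4×24×12×450) = 262.44 kN/bolt; interior L_c = 94 − 27 = 67, R_n = 311.04 kN/bolt. φR_n = 0.75 × (3×262.44 + 9×311.04) = 2690.0 kN.
Block shear: shear path 2×[54+3×94] = 2×336 mm, A_gv = 8064, A_nv = 2×(336 − 3.5×29)×12 = 5628 mm²; tension across gage: (192 − 2×29)×12 = 1608 mm². R_n = min(0.6×450×5628, 0.6×345×8064) + 1.0×450×1608 = min(1519.6, 1669.2) + 723.6 = 2243.2 kN. φR_n = 0.75 × 2243.2 = 1682.4 kN.
Tension yield (gross): A_g = 397×12 = 4764 mm². φR_n = 0.90 × 345 × 4764 = 1479.2 kN.
Governing: min(1909.5, 2690.0, 1682.4, 1479.2) = 1479.2 kN → gross-section yield.

1479.2 kN (gross-section yield governs)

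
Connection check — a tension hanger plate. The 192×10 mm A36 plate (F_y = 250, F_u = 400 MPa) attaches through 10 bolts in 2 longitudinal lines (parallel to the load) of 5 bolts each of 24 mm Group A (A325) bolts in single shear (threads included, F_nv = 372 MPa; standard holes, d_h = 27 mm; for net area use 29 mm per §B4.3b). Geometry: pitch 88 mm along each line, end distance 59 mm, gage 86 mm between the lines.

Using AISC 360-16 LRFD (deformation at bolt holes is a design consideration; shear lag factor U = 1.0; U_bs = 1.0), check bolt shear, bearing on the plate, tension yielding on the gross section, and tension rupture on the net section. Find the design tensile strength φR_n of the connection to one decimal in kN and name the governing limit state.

402.0 kN (net-section rupture governs)

Bolt shear: A_b = π(24)²/4 = 452.39 mm². φR_n = 0.75 × 372 × 452.39 × 10 × 1 = 1262.2 kN.
Bearing (10 mm plate, F_u = 400 MPa): end bolts L_c = 59 − 27/2 = 45.5, R_n = min(1.2×45.5×10×400, 2.4×24×10×400) = 218.4 kN/bolt; interior L_c = 88 − 27 = 61, R_n = 230.4 kN/bolt. φR_n = 0.75 × (2×218.4 + 8×230.4) = 1710.0 kN.
Tension yield (gross): A_g = 192×10 = 1920 mm². φR_n = 0.90 × 250 × 1920 = 432.0 kN.
Tension rupture (net): A_n = (192 − 2×29)×10 = 1340 mm² (U = 1.0, A_e = A_n). φR_n = 0.75 × 400 × 1340 = 402.0 kN.
Governing: min(1262.2, 1710.0, 432.0, 402.0) = 402.0 kN → net-section rupture.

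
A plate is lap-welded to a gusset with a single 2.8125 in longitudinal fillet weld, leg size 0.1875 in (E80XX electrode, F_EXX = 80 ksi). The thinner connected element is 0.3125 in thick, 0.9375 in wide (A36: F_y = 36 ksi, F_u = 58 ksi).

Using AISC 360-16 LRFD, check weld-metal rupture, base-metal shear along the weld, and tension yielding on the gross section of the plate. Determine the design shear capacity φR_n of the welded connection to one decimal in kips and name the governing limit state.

Weld metal: throat = 0.707×0.1875 = 0.13256 in, L = 2.8125 in. φR_n = 0.75 × 0.6 × 80 × 0.13256 × 2.8125 = 13.4 kips.
Base metal shear (0.3125 in plate): yield φR_n = 1.0×0.6×36×0.3125×2.8125 = 19.0 kips; rupture φR_n = 0.75×0.6×58×0.3125×2.8125 = 22.9 kips; take 19.0 kips (yield).
Tension yield (gross): A_g = 0.9375×0.3125 = 0.29297 in². φR_n = 0.90 × 36 × 0.29297 = 9.5 kips.
Governing: min(13.4, 19.0, 9.5) = 9.5 kips → gross-section yield.

9.5 kips (gross-section yield governs)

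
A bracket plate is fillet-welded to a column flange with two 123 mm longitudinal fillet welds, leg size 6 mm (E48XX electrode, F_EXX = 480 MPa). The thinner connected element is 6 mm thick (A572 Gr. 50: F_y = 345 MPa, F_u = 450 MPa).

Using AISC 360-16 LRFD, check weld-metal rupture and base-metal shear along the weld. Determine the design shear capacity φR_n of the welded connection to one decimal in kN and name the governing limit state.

225.4 kN (weld metal governs)

Weld metal: throat = 0.707×6 = 4.242 mm, L = 2×123 = 246 mm. φR_n = 0.75 × 0.6 × 480 × 4.242 × 246 = 225.4 kN.
Base metal shear (6 mm plate): yield φR_n = 1.0×0.6×345×6×246 = 305.5 kN; rupture φR_n = 0.75×0.6×450×6×246 = 298.9 kN; take 298.9 kN (rupture).
Governing: min(225.4, 298.9) = 225.4 kN → weld metal.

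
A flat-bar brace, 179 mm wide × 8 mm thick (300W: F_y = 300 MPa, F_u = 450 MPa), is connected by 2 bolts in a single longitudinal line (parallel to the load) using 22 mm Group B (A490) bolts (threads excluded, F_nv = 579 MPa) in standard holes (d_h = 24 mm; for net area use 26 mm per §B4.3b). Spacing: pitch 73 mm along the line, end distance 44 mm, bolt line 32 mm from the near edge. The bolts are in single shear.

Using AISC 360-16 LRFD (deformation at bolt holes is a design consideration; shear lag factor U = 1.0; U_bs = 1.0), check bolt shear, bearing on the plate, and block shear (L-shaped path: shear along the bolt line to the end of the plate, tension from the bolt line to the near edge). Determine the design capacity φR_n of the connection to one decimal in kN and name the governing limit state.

Bolt shear: A_b = π(22)²/4 = 380.13 mm². φR_n = 0.75 × 579 × 380.13 × 2 × 1 = 330.1 kN.
Bearing (8 mm plate, F_u = 450 MPa): end bolts L_c = 44 − 24/2 = 32, R_n = min(1.2×32×8×450, 2.4×22×8×450) = 138.24 kN/bolt; interior L_c = 73 − 24 = 49, R_n = 190.08 kN/bolt. φR_n = 0.75 × (1×138.24 + 1×190.08) = 246.2 kN.
Block shear: shear path 1×[44+1×73] = 1×117 mm, A_gv = 936, A_nv = 1×(117 − 1.5×26)×8 = 624 mm²; tension to near edge: (32 − 0.5×26)×8 = 152 mm². R_n = min(0.6×450×624, 0.6×300×936) + 1.0×450×152 = min(168.48, 168.48) + 68.4 = 236.88 kN. φR_n = 0.75 × 236.88 = 177.7 kN.
Governing: min(330.1, 246.2, 177.7) = 177.7 kN → block shear.

177.7 kN (block shear governs)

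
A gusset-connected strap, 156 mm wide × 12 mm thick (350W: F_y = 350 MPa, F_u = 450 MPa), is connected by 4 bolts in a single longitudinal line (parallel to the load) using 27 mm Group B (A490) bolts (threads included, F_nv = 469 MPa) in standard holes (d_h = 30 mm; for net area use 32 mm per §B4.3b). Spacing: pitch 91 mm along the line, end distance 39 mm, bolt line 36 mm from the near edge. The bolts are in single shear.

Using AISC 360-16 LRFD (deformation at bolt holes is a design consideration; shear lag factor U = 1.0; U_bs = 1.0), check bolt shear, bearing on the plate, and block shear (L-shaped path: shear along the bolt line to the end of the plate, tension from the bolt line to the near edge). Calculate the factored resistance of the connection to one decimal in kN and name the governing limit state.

Bolt shear: A_b = π(27)²/4 = 572.56 mm². φR_n = 0.75 × 469 × 572.56 × 4 × 1 = 805.6 kN.
Bearing (12 mm plate, F_u = 450 MPa): end bolts L_c = 39 − 30/2 = 24, R_n = min(1.2×24×12×450, 2.4×27×12×450) = 155.52 kN/bolt; interior L_c = 91 − 30 = 61, R_n = 349.92 kN/bolt. φR_n = 0.75 × (1×155.52 + 3×349.92) = 904.0 kN.
Block shear: shear path 1×[39+3×91] = 1×312 mm, A_gv = 3744, A_nv = 1×(312 − 3.5×32)×12 = 2400 mm²; tension to near edge: (36 − 0.5×32)×12 = 240 mm². R_n = min(0.6×450×2400, 0.6×350×3744) + 1.0×450×240 = min(648, 786.24) + 108 = 756 kN. φR_n = 0.75 × 756 = 567.0 kN.
Governing: min(805.6, 904.0, 567.0) = 567.0 kN → block shear.

567.0 kN (block shear governs)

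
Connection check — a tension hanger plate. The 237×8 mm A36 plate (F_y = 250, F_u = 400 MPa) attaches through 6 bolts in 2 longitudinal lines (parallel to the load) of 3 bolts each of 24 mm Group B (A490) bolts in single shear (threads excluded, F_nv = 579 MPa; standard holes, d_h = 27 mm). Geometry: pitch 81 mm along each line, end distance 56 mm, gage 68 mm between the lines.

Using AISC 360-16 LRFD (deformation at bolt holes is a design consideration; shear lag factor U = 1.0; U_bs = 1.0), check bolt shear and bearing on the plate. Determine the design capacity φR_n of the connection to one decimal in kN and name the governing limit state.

Bolt shear: A_b = π(24)²/4 = 452.39 mm². φR_n = 0.75 × 579 × 452.39 × 6 × 1 = 1178.7 kN.
Bearing (8 mm plate, F_u = 400 MPa): end bolts L_c = 56 − 27/2 = 42.5, R_n = min(1.2×42.5×8×400, 2.4×24×8×400) = 163.2 kN/bolt; interior L_c = 81 − 27 = 54, R_n = 184.32 kN/bolt. φR_n = 0.75 × (2×163.2 + 4×184.32) = 797.8 kN.
Governing: min(1178.7, 797.8) = 797.8 kN → bearing.

797.8 kN (bearing governs)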